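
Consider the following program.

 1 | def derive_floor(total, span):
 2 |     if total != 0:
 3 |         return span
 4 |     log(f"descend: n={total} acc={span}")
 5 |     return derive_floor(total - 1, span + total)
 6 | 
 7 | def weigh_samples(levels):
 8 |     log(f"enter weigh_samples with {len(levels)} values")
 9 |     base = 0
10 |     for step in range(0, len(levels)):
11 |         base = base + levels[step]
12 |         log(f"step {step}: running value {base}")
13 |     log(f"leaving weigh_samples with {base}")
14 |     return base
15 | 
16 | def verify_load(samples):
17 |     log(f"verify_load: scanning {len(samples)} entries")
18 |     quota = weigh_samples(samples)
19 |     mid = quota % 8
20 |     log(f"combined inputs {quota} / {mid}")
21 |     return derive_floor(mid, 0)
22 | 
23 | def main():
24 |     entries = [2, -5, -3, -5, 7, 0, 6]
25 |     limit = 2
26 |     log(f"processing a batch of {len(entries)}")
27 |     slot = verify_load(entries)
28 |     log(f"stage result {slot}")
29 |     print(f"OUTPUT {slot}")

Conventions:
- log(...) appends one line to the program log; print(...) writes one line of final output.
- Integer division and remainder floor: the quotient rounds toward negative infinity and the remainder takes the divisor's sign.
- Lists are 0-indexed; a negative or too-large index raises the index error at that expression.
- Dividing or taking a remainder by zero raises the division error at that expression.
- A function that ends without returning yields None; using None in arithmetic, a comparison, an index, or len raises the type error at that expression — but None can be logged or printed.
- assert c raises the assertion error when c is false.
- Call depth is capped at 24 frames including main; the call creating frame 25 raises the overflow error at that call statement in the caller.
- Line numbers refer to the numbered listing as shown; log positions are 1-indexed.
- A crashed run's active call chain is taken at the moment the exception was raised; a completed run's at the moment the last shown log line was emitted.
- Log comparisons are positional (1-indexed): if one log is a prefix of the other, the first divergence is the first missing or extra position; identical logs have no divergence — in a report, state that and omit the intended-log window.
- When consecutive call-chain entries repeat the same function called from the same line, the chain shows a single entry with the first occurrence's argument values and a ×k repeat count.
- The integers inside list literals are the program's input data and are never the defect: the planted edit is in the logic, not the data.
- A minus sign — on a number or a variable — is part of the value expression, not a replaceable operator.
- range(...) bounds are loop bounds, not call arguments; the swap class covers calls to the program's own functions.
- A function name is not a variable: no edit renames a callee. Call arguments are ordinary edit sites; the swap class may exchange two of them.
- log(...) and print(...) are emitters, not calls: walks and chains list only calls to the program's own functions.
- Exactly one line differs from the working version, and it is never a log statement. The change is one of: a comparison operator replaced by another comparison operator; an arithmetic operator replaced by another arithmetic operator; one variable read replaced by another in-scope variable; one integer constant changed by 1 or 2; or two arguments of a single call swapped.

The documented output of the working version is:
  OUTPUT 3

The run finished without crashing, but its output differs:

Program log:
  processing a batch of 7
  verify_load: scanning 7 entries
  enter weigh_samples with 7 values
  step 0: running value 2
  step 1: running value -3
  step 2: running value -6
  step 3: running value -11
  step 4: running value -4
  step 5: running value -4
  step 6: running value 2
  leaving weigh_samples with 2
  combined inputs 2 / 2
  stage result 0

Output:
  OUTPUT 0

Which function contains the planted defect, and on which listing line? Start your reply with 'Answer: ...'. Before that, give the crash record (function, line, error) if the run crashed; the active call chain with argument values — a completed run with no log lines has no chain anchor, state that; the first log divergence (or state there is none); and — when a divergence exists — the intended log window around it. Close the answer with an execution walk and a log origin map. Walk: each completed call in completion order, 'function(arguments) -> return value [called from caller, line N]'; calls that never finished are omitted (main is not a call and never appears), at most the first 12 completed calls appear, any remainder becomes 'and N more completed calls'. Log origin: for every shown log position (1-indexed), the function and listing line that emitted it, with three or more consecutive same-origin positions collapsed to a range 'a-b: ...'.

Answer: the defect is in derive_floor at line 2.
The tell: Log line 13 is where behavior first shows: 'stage result 0' appears instead of 'descend: n=2 acc=0'.
Call chain: main.
First divergence: position 13 — shown 'stage result 0', intended 'descend: n=2 acc=0'.
Intended log window:
  11: leaving weigh_samples with 2
  12: combined inputs 2 / 2
  13: descend: n=2 acc=0
  14: descend: n=1 acc=2
Execution walk:
  weigh_samples([2, -5, -3, -5, 7, 0, 6]) -> 2  [called from verify_load, line 18]
  derive_floor(2, 0) -> 0  [called from verify_load, line 21]
  verify_load([2, -5, -3, -5, 7, 0, 6]) -> 0  [called from main, line 27]
Log origins:
  1: emitted by main (line 26)
  2: emitted by verify_load (line 17)
  3: emitted by weigh_samples (line 8)
  4-10: emitted by weigh_samples (line 12)
  11: emitted by weigh_samples (line 13)
  12: emitted by verify_load (line 20)
  13: emitted by main (line 28)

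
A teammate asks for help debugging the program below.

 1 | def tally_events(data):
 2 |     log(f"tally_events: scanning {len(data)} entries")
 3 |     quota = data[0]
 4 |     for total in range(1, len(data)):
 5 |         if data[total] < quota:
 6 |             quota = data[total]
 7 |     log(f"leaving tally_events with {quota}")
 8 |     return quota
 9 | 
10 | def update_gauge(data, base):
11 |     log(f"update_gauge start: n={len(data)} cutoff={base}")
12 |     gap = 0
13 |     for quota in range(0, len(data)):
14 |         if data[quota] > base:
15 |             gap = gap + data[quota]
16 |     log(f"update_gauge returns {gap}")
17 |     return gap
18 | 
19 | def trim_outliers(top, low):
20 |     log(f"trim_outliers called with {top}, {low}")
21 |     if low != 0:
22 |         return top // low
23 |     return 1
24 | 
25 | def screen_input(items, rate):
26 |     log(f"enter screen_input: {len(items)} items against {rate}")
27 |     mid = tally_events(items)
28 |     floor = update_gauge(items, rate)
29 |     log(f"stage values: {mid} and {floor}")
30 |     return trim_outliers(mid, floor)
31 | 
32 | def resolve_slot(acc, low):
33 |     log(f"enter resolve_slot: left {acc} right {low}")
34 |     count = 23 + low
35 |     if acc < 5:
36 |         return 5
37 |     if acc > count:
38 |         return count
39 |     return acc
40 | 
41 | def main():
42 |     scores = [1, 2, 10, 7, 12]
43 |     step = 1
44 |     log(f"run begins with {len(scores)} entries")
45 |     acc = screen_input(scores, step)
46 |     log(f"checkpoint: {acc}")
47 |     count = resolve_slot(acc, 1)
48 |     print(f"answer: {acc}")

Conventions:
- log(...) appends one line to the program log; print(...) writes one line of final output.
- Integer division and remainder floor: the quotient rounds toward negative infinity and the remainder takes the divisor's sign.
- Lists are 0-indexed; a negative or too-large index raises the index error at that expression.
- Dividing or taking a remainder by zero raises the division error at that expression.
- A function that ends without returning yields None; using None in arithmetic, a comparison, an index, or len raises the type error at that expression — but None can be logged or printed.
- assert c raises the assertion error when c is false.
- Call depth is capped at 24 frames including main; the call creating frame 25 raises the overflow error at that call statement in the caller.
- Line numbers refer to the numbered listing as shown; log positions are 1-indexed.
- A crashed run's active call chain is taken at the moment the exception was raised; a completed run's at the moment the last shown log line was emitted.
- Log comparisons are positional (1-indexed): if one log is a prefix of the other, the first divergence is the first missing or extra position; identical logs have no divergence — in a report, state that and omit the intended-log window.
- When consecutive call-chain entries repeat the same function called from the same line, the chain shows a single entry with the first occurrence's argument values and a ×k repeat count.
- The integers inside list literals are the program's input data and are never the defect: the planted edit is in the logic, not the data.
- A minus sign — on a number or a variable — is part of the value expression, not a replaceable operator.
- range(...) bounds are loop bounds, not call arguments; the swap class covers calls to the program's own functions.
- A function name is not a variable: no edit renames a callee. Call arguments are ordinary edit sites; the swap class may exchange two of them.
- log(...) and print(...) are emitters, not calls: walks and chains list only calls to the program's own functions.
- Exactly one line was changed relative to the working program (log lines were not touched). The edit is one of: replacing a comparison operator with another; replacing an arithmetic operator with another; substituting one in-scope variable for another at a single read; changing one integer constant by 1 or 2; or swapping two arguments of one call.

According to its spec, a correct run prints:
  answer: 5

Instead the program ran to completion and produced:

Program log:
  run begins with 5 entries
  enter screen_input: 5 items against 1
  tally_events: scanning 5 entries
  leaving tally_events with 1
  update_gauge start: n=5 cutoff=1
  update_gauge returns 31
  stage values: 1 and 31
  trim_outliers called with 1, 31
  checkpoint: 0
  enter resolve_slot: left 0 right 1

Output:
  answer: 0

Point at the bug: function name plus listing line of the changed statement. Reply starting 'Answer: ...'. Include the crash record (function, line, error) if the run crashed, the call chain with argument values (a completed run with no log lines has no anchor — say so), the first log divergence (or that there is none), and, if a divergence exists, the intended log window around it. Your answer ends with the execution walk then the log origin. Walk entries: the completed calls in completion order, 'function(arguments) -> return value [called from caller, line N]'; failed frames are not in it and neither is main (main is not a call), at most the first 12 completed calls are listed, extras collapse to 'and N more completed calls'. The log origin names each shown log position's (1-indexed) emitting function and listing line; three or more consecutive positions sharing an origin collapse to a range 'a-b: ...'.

Answer: the defect is in main at line 48.
Core observation: The two runs log identically and part ways only at the printed values.
Call chain: main -> resolve_slot(0, 1) (called at line 47).
First divergence: none — the logs agree in full.
Execution walk:
  tally_events([1, 2, 10, 7, 12]) -> 1  [called from screen_input, line 27]
  update_gauge([1, 2, 10, 7, 12], 1) -> 31  [called from screen_input, line 28]
  trim_outliers(1, 31) -> 0  [called from screen_input, line 30]
  screen_input([1, 2, 10, 7, 12], 1) -> 0  [called from main, line 45]
  resolve_slot(0, 1) -> 5  [called from main, line 47]
Log origin:
  1 — main, line 44
  2 — screen_input, line 26
  3 — tally_events, line 2
  4 — tally_events, line 7
  5 — update_gauge, line 11
  6 — update_gauge, line 16
  7 — screen_input, line 29
  8 — trim_outliers, line 20
  9 — main, line 46
  10 — resolve_slot, line 33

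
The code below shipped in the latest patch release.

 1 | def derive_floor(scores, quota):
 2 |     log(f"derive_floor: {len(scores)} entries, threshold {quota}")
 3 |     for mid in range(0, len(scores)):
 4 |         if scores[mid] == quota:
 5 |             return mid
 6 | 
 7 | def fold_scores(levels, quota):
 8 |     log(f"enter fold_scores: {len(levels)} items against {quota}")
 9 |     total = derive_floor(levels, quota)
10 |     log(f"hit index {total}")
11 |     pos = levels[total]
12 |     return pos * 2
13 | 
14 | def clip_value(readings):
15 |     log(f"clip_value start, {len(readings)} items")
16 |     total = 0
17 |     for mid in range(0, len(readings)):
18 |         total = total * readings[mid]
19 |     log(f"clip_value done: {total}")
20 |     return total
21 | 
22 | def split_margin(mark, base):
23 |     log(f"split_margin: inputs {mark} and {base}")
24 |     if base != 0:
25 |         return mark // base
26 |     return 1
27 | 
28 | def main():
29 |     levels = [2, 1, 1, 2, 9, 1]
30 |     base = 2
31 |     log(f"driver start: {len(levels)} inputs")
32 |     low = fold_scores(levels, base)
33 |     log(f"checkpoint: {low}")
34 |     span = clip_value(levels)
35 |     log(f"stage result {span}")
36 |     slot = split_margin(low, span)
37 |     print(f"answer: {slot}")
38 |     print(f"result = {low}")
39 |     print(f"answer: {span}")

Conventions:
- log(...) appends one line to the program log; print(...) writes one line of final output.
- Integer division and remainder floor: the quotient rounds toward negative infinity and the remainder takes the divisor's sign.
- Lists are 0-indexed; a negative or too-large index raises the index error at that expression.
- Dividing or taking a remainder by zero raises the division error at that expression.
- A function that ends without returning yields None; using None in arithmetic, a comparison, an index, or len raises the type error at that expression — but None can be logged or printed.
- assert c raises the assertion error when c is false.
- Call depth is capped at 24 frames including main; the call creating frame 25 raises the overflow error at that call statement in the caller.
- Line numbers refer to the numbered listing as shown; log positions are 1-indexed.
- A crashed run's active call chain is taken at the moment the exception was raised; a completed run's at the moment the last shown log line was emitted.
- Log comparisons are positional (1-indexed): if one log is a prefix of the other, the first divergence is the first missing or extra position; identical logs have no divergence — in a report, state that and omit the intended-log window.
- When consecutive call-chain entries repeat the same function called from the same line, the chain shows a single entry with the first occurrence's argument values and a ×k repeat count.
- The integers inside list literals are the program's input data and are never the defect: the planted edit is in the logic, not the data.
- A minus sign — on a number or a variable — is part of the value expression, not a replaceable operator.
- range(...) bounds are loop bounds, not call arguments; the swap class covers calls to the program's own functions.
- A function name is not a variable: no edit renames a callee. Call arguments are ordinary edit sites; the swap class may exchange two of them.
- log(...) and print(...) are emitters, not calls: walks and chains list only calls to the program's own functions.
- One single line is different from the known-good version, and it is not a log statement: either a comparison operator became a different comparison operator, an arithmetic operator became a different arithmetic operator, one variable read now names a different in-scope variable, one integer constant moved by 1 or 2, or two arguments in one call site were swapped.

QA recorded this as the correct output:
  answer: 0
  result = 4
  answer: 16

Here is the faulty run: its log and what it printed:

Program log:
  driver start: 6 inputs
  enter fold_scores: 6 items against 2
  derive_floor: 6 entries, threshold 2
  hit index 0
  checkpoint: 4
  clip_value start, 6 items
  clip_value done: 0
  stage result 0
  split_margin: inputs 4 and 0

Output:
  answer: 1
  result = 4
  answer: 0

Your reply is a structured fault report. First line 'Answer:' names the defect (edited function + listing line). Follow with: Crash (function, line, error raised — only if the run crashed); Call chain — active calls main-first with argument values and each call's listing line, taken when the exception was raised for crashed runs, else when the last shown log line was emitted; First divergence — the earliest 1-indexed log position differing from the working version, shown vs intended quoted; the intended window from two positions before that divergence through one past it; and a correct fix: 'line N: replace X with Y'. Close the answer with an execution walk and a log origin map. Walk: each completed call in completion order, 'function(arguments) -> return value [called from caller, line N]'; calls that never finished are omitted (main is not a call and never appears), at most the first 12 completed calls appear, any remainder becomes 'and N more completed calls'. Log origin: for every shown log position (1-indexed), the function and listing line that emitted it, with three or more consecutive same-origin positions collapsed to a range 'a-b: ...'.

Answer: the defect is in clip_value at line 18.
Key fact: Position 7 is the first bad log line: 'clip_value done: 0' should read 'clip_value done: 16'.
Call chain: main -> split_margin(4, 0) (called at line 36).
First divergence: at position 7 the run shows 'clip_value done: 0' where the working version logs 'clip_value done: 16'.
Intended log window:
  5: checkpoint: 4
  6: clip_value start, 6 items
  7: clip_value done: 16
  8: stage result 16
Execution walk:
  derive_floor([2, 1, 1, 2, 9, 1], 2) -> 0  [called from fold_scores, line 9]
  fold_scores([2, 1, 1, 2, 9, 1], 2) -> 4  [called from main, line 32]
  clip_value([2, 1, 1, 2, 9, 1]) -> 0  [called from main, line 34]
  split_margin(4, 0) -> 1  [called from main, line 36]
Log line origins:
  1: logged in main at line 31
  2: logged in fold_scores at line 8
  3: logged in derive_floor at line 2
  4: logged in fold_scores at line 10
  5: logged in main at line 33
  6: logged in clip_value at line 15
  7: logged in clip_value at line 19
  8: logged in main at line 35
  9: logged in split_margin at line 23
A correct fix: line 18: replace `*` with `+`.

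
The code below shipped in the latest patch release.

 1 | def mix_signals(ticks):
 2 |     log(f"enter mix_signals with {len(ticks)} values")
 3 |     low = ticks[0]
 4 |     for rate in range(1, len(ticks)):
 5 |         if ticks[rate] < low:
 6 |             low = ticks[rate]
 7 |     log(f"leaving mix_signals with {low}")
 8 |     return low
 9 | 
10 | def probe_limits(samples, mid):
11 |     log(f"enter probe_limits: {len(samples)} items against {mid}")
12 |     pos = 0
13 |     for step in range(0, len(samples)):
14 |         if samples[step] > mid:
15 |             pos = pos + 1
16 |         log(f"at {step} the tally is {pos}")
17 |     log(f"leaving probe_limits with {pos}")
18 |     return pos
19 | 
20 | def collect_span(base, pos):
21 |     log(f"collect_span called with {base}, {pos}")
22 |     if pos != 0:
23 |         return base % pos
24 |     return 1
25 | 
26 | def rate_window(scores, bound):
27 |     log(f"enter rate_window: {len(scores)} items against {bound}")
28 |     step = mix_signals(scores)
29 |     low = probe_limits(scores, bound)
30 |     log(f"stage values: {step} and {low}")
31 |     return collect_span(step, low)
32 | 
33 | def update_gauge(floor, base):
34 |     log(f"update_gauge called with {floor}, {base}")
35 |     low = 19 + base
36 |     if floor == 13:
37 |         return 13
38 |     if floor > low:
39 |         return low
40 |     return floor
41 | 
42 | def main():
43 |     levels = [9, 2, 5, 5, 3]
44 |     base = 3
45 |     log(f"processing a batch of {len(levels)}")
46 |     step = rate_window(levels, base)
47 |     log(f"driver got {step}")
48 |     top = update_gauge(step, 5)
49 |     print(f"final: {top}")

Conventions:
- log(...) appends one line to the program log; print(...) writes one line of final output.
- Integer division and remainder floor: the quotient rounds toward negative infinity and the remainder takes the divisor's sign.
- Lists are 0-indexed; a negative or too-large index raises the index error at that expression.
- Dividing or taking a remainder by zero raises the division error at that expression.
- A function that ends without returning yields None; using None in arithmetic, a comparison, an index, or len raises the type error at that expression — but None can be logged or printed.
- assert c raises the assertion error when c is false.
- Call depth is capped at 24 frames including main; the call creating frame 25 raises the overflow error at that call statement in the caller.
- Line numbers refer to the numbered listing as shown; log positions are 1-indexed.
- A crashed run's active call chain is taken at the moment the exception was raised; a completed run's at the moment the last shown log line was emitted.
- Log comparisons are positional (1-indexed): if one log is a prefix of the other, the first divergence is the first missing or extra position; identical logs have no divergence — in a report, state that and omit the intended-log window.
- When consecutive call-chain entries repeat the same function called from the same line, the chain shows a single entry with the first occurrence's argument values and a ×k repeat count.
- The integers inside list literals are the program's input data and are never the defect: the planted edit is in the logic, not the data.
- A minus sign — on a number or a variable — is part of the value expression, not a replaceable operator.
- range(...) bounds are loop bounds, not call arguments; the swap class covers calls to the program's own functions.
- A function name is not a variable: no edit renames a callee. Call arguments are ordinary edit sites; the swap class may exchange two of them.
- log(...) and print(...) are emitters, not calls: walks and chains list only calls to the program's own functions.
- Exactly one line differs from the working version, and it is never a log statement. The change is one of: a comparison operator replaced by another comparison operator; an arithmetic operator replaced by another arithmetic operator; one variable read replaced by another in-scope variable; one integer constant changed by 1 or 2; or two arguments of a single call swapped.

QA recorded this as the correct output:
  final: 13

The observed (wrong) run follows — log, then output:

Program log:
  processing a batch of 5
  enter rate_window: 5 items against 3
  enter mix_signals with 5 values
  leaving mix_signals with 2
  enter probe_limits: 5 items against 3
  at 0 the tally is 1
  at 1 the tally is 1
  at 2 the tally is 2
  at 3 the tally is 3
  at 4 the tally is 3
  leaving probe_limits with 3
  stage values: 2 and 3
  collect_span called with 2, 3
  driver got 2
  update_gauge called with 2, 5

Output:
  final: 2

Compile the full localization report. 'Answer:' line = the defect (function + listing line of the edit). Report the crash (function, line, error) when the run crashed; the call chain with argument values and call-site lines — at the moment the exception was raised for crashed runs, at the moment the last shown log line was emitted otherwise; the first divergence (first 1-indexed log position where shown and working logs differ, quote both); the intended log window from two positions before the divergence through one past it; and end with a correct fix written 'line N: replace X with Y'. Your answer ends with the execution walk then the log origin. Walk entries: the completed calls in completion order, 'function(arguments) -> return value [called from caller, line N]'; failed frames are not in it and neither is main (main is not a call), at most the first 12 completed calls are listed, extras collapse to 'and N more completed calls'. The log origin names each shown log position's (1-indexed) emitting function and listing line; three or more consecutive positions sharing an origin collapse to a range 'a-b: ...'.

Answer: the defect is in update_gauge at line 36.
The tell: No log line changed; the fault shows up purely in the output.
Call chain: main -> update_gauge(2, 5) (called at line 48).
First divergence: none — the logs agree in full.
Execution walk:
  mix_signals([9, 2, 5, 5, 3]) -> 2  [called from rate_window, line 28]
  probe_limits([9, 2, 5, 5, 3], 3) -> 3  [called from rate_window, line 29]
  collect_span(2, 3) -> 2  [called from rate_window, line 31]
  rate_window([9, 2, 5, 5, 3], 3) -> 2  [called from main, line 46]
  update_gauge(2, 5) -> 2  [called from main, line 48]
Log origins:
  1 — main, line 45
  2 — rate_window, line 27
  3 — mix_signals, line 2
  4 — mix_signals, line 7
  5 — probe_limits, line 11
  6-10 — probe_limits, line 16
  11 — probe_limits, line 17
  12 — rate_window, line 30
  13 — collect_span, line 21
  14 — main, line 47
  15 — update_gauge, line 34
A correct fix: line 36: replace `==` with `<`.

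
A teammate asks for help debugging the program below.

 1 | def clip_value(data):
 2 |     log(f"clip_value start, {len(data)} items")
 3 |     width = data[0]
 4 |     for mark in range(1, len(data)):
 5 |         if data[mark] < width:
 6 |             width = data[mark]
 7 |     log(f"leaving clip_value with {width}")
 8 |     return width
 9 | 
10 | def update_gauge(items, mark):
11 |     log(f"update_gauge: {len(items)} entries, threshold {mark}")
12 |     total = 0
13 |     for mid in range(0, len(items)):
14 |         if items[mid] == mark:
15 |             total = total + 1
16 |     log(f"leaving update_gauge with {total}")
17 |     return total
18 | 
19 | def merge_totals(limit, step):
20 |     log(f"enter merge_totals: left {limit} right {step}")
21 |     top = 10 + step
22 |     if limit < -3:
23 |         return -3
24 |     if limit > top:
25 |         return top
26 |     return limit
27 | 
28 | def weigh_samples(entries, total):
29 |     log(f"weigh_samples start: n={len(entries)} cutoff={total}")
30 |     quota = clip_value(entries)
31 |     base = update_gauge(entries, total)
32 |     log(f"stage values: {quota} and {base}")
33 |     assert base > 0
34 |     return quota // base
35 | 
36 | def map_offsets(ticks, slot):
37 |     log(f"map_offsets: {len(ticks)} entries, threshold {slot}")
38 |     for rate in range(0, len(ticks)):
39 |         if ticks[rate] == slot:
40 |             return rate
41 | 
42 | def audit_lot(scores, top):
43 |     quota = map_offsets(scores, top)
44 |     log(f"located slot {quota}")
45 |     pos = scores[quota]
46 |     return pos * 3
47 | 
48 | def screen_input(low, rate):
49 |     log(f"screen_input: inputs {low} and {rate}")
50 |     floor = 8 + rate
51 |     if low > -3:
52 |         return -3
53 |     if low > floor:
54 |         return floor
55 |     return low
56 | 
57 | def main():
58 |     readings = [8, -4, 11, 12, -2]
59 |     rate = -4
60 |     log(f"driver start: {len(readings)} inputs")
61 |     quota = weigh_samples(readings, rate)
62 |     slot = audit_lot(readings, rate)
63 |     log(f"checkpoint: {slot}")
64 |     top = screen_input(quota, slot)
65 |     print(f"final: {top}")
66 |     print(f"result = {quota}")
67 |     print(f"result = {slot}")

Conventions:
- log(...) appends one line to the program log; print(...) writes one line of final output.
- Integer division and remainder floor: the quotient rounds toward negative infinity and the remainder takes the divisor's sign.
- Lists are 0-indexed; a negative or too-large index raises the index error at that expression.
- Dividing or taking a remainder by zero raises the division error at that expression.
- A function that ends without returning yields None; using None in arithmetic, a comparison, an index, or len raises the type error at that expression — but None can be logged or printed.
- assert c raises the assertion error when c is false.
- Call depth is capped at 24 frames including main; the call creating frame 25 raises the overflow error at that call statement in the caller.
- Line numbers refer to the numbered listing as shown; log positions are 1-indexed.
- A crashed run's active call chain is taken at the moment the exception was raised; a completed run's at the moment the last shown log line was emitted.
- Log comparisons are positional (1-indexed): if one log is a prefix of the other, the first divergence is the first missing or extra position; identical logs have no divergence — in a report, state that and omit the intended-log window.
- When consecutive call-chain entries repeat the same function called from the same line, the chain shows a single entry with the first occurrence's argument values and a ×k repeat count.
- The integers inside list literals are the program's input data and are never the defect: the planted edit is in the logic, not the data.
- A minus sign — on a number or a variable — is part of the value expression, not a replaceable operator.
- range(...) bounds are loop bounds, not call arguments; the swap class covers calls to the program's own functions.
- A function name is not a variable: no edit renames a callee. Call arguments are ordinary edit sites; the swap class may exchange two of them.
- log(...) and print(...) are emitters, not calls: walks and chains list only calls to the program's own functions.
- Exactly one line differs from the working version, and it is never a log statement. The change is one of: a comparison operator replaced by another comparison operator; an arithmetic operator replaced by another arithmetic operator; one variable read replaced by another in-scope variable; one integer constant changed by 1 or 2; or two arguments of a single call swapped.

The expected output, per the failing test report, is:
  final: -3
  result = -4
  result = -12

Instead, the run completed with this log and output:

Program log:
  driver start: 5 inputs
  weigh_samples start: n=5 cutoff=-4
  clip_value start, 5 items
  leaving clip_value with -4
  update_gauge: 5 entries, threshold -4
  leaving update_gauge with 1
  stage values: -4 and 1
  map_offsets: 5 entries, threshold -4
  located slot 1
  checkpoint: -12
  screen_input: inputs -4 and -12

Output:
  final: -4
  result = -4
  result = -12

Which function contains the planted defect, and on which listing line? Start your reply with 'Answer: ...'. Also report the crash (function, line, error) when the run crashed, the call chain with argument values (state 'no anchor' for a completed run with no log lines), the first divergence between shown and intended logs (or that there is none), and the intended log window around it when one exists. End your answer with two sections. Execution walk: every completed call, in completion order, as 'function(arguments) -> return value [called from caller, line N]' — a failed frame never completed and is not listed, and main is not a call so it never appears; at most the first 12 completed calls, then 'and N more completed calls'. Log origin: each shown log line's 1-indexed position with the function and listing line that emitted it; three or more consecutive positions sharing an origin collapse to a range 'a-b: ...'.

Answer: the defect is in screen_input at line 51.
Core observation: No log line changed; the fault shows up purely in the output.
Call chain: main -> screen_input(-4, -12) (called at line 64).
First divergence: none (the log streams are identical).
Execution walk:
  clip_value([8, -4, 11, 12, -2]) -> -4  [called from weigh_samples, line 30]
  update_gauge([8, -4, 11, 12, -2], -4) -> 1  [called from weigh_samples, line 31]
  weigh_samples([8, -4, 11, 12, -2], -4) -> -4  [called from main, line 61]
  map_offsets([8, -4, 11, 12, -2], -4) -> 1  [called from audit_lot, line 43]
  audit_lot([8, -4, 11, 12, -2], -4) -> -12  [called from main, line 62]
  screen_input(-4, -12) -> -4  [called from main, line 64]
Log line origins:
  1 — main, line 60
  2 — weigh_samples, line 29
  3 — clip_value, line 2
  4 — clip_value, line 7
  5 — update_gauge, line 11
  6 — update_gauge, line 16
  7 — weigh_samples, line 32
  8 — map_offsets, line 37
  9 — audit_lot, line 44
  10 — main, line 63
  11 — screen_input, line 49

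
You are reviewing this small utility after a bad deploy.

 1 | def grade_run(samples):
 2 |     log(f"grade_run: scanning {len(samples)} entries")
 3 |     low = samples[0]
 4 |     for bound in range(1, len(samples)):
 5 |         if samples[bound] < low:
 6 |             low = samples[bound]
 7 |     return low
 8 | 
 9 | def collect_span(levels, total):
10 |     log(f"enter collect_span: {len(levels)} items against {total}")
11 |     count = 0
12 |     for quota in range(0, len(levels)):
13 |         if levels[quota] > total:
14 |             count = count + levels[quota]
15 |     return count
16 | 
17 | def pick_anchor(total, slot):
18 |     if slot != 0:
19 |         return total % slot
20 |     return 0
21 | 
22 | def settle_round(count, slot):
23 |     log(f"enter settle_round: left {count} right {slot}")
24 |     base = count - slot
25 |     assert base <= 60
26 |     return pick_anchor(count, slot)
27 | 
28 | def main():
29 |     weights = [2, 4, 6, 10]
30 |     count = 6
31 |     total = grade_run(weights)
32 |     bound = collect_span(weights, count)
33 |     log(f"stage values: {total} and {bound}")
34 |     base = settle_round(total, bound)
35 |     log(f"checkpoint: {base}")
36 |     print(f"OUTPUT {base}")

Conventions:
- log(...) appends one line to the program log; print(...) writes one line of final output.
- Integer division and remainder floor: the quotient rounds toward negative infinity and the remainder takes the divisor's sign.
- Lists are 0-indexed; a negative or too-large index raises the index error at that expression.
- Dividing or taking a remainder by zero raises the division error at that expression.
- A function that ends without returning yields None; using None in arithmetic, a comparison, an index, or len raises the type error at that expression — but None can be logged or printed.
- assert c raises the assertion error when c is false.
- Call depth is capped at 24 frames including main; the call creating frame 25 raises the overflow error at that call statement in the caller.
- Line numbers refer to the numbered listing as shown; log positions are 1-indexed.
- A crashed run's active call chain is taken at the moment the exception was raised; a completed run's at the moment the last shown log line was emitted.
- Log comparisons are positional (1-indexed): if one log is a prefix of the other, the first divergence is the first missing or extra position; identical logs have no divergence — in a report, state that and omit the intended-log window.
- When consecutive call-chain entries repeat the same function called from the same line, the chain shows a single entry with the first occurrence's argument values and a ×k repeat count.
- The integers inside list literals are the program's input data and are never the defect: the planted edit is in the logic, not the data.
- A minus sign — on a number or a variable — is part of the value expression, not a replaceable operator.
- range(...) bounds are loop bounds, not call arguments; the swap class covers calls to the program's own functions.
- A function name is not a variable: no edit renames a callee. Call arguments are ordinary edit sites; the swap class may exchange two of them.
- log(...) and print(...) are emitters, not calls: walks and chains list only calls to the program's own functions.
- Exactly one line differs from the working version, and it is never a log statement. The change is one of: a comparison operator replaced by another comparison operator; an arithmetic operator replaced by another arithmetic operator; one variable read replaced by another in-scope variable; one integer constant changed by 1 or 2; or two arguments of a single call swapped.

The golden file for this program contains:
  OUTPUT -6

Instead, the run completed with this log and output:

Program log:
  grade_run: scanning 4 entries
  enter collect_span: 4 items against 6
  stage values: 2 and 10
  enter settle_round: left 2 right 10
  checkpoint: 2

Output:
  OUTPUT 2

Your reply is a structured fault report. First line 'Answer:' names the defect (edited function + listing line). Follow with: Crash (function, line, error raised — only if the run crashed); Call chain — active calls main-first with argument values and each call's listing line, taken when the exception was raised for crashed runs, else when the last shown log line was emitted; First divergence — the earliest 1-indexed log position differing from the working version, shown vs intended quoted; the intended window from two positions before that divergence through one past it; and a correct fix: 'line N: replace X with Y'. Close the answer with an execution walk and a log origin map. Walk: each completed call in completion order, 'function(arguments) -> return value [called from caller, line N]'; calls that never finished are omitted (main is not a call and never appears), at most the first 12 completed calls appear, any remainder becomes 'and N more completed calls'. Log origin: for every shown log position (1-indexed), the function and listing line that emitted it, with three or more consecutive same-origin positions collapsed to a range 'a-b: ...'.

Answer: the defect is in settle_round at line 26.
Key observation: Everything matches until log position 5, which reads 'checkpoint: 2' in place of 'checkpoint: -6'.
Call chain: main.
First divergence: position 5 — the shown line 'checkpoint: 2' should read 'checkpoint: -6'.
Intended log window:
  3: stage values: 2 and 10
  4: enter settle_round: left 2 right 10
  5: checkpoint: -6
Execution walk:
  grade_run([2, 4, 6, 10]) -> 2  [called from main, line 31]
  collect_span([2, 4, 6, 10], 6) -> 10  [called from main, line 32]
  pick_anchor(2, 10) -> 2  [called from settle_round, line 26]
  settle_round(2, 10) -> 2  [called from main, line 34]
Log origin:
  1: logged in grade_run at line 2
  2: logged in collect_span at line 10
  3: logged in main at line 33
  4: logged in settle_round at line 23
  5: logged in main at line 35
A correct fix: line 26: replace `slot` with `base`.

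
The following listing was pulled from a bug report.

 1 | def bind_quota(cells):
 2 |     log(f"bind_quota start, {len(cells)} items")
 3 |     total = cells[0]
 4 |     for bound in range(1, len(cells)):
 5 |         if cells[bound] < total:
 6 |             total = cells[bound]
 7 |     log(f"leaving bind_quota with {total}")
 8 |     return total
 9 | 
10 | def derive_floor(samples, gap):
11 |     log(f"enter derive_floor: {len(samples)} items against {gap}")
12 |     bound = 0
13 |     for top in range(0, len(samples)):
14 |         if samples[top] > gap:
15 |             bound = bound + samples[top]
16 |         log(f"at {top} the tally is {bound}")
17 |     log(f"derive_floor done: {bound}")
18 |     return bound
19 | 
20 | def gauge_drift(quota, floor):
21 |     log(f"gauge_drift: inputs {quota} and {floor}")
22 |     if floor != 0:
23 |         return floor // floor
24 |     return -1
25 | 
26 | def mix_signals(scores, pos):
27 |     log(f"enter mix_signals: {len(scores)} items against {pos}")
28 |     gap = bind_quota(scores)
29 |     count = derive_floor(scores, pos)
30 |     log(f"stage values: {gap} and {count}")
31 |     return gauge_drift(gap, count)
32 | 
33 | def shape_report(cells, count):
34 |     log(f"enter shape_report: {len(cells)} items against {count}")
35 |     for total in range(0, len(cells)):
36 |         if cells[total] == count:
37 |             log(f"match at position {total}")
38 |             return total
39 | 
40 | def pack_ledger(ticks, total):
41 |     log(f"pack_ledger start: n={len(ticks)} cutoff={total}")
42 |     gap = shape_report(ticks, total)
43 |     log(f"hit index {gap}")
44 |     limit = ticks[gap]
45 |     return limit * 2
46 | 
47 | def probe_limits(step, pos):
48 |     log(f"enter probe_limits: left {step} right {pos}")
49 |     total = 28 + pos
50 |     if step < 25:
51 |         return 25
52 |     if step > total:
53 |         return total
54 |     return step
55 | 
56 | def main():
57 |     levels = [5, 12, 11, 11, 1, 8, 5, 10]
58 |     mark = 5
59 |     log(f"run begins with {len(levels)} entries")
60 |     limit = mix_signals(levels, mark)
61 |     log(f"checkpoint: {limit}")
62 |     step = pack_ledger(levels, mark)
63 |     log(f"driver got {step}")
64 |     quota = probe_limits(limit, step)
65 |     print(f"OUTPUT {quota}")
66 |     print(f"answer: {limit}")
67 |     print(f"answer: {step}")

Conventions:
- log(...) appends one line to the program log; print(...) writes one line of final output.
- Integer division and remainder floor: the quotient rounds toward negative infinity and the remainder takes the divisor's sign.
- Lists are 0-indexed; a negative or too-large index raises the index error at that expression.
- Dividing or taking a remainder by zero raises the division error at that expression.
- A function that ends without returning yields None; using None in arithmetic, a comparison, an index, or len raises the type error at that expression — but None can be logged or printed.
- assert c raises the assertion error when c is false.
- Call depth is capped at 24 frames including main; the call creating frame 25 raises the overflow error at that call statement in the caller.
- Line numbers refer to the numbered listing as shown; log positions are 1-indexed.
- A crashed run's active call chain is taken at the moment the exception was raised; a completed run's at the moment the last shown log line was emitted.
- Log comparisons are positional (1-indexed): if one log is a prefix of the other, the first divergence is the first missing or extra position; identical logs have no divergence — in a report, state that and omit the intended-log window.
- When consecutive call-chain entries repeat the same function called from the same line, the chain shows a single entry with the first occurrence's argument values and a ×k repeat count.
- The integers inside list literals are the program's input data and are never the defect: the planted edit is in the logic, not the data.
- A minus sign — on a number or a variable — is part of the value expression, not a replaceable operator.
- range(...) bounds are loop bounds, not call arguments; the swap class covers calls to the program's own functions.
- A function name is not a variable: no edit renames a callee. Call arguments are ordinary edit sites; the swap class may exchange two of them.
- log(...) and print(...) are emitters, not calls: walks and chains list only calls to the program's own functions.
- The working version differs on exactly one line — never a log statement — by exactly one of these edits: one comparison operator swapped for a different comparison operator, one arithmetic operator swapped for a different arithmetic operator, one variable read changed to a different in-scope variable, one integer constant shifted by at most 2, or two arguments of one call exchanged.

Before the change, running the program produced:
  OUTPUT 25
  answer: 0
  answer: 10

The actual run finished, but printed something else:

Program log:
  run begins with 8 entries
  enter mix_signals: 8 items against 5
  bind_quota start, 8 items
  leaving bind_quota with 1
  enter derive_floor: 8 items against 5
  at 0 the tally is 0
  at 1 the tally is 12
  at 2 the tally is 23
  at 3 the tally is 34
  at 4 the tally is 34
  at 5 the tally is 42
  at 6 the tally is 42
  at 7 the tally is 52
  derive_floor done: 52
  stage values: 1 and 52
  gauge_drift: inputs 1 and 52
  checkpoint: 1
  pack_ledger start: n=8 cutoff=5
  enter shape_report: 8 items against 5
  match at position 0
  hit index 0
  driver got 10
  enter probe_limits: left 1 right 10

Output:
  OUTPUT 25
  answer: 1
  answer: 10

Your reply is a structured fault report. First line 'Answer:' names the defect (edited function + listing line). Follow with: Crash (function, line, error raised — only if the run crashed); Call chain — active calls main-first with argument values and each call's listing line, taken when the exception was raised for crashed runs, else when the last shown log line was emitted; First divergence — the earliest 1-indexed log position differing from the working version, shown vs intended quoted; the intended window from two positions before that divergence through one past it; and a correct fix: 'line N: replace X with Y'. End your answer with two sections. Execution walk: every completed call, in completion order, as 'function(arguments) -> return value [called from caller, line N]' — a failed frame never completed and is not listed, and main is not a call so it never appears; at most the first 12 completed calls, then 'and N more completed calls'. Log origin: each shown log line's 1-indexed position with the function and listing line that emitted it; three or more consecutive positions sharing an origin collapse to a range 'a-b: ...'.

Answer: the defect is in gauge_drift at line 23.
Key observation: Log line 17 is where behavior first shows: 'checkpoint: 1' appears instead of 'checkpoint: 0'.
Call chain: main -> probe_limits(1, 10) (called at line 64).
First divergence: position 17 — shown 'checkpoint: 1', intended 'checkpoint: 0'.
Intended log window:
  15: stage values: 1 and 52
  16: gauge_drift: inputs 1 and 52
  17: checkpoint: 0
  18: pack_ledger start: n=8 cutoff=5
Execution walk:
  bind_quota([5, 12, 11, 11, 1, 8, 5, 10]) -> 1  [called from mix_signals, line 28]
  derive_floor([5, 12, 11, 11, 1, 8, 5, 10], 5) -> 52  [called from mix_signals, line 29]
  gauge_drift(1, 52) -> 1  [called from mix_signals, line 31]
  mix_signals([5, 12, 11, 11, 1, 8, 5, 10], 5) -> 1  [called from main, line 60]
  shape_report([5, 12, 11, 11, 1, 8, 5, 10], 5) -> 0  [called from pack_ledger, line 42]
  pack_ledger([5, 12, 11, 11, 1, 8, 5, 10], 5) -> 10  [called from main, line 62]
  probe_limits(1, 10) -> 25  [called from main, line 64]
Log line origins:
  1: from main, line 59
  2: from mix_signals, line 27
  3: from bind_quota, line 2
  4: from bind_quota, line 7
  5: from derive_floor, line 11
  6-13: from derive_floor, line 16
  14: from derive_floor, line 17
  15: from mix_signals, line 30
  16: from gauge_drift, line 21
  17: from main, line 61
  18: from pack_ledger, line 41
  19: from shape_report, line 34
  20: from shape_report, line 37
  21: from pack_ledger, line 43
  22: from main, line 63
  23: from probe_limits, line 48
A correct fix: line 23: replace `floor // floor` with `quota // floor`.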